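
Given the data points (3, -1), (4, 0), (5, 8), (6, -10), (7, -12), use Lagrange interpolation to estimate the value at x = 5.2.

Lagrange interpolation formula:
P(x) = Σ yᵢ × Lᵢ(x)
where Lᵢ(x) = Π_{j≠i} (x - xⱼ)/(xᵢ - xⱼ)

L_0(5.2) = (5.2 - 4)/(3 - 4) × (5.2 - 5)/(3 - 5) × (5.2 - 6)/(3 - 6) × (5.2 - 7)/(3 - 7) = 0.014400
L_1(5.2) = (5.2 - 3)/(4 - 3) × (5.2 - 5)/(4 - 5) × (5.2 - 6)/(4 - 6) × (5.2 - 7)/(4 - 7) = -0.105600
L_2(5.2) = (5.2 - 3)/(5 - 3) × (5.2 - 4)/(5 - 4) × (5.2 - 6)/(5 - 6) × (5.2 - 7)/(5 - 7) = 0.950400
L_3(5.2) = (5.2 - 3)/(6 - 3) × (5.2 - 4)/(6 - 4) × (5.2 - 5)/(6 - 5) × (5.2 - 7)/(6 - 7) = 0.158400
L_4(5.2) = (5.2 - 3)/(7 - 3) × (5.2 - 4)/(7 - 4) × (5.2 - 5)/(7 - 5) × (5.2 - 6)/(7 - 6) = -0.017600

P(5.2) = (-1)×L_0(5.2) + 0×L_1(5.2) + 8×L_2(5.2) + (-10)×L_3(5.2) + (-12)×L_4(5.2)
P(5.2) = 6.216000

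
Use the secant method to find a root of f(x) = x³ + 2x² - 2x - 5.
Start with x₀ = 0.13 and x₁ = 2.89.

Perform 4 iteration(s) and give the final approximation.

f(x) = x³ + 2x² - 2x - 5
x₀ = 0.13, x₁ = 2.89

Secant formula: x_{n+1} = x_n - f(x_n)(x_n - x_{n-1})/(f(x_n) - f(x_{n-1}))

Iteration 1:
  f(0.130000) = -5.224003
  f(2.890000) = 30.061769
  x_2 = 2.890000 - 30.061769×(2.890000 - 0.130000)/(30.061769 - (-5.224003))
       = 0.538614
Iteration 2:
  f(2.890000) = 30.061769
  f(0.538614) = -5.340764
  x_3 = 0.538614 - (-5.340764)×(0.538614 - 2.890000)/(-5.340764 - 30.061769)
       = 0.893340
Iteration 3:
  f(0.538614) = -5.340764
  f(0.893340) = -4.477633
  x_4 = 0.893340 - (-4.477633)×(0.893340 - 0.538614)/(-4.477633 - (-5.340764))
       = 2.733539
Iteration 4:
  f(0.893340) = -4.477633
  f(2.733539) = 24.903055
  x_5 = 2.733539 - 24.903055×(2.733539 - 0.893340)/(24.903055 - (-4.477633))
       = 1.173787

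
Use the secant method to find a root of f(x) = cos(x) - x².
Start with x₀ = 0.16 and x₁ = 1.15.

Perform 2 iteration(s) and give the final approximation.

f(x) = cos(x) - x²
x₀ = 0.16, x₁ = 1.15

Secant formula: x_{n+1} = x_n - f(x_n)(x_n - x_{n-1})/(f(x_n) - f(x_{n-1}))

Iteration 1:
  f(0.160000) = 0.961627
  f(1.150000) = -0.914013
  x_2 = 1.150000 - (-0.914013)×(1.150000 - 0.160000)/(-0.914013 - 0.961627)
       = 0.667566
Iteration 2:
  f(1.150000) = -0.914013
  f(0.667566) = 0.339686
  x_3 = 0.667566 - 0.339686×(0.667566 - 1.150000)/(0.339686 - (-0.914013))
       = 0.798280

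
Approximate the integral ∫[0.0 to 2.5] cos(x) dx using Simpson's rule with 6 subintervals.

f(x) = cos(x)
a = 0.0, b = 2.5, n = 6
h = (b - a)/n = 0.416667

Simpson's rule: (h/3)[f(x₀) + 4f(x₁) + 2f(x₂) + ... + f(xₙ)]

x_0 = 0.0000, f(x_0) = 1.000000, coefficient = 1
x_1 = 0.4167, f(x_1) = 0.914443, coefficient = 4
x_2 = 0.8333, f(x_2) = 0.672412, coefficient = 2
x_3 = 1.2500, f(x_3) = 0.315322, coefficient = 4
x_4 = 1.6667, f(x_4) = -0.095724, coefficient = 2
x_5 = 2.0833, f(x_5) = -0.490390, coefficient = 4
x_6 = 2.5000, f(x_6) = -0.801144, coefficient = 1

I ≈ (0.416667/3) × 4.309736 = 0.598574
Exact value: 0.598472
Error: 0.000102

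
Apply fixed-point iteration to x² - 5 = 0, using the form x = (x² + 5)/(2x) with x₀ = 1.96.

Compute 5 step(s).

Equation: x² - 5 = 0
Fixed-point form: x = (x² + 5)/(2x)
x₀ = 1.96

x_1 = g(1.960000) = 2.255510
x_2 = g(2.255510) = 2.236152
x_3 = g(2.236152) = 2.236068
x_4 = g(2.236068) = 2.236068
x_5 = g(2.236068) = 2.236068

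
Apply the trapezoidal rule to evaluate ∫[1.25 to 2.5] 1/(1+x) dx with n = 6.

f(x) = 1/(1+x)
a = 1.25, b = 2.5, n = 6
h = (b - a)/n = 0.208333

Trapezoidal rule: (h/2)[f(x₀) + 2f(x₁) + 2f(x₂) + ... + f(xₙ)]

x_0 = 1.2500, f(x_0) = 0.444444, coefficient = 1
x_1 = 1.4583, f(x_1) = 0.406780, coefficient = 2
x_2 = 1.6667, f(x_2) = 0.375000, coefficient = 2
x_3 = 1.8750, f(x_3) = 0.347826, coefficient = 2
x_4 = 2.0833, f(x_4) = 0.324324, coefficient = 2
x_5 = 2.2917, f(x_5) = 0.303797, coefficient = 2
x_6 = 2.5000, f(x_6) = 0.285714, coefficient = 1

I ≈ (0.208333/2) × 4.245614 = 0.442251
Exact value: 0.441833
Error: 0.000419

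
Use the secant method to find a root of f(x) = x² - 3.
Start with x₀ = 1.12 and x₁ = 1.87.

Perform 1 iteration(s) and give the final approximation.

f(x) = x² - 3
x₀ = 1.12, x₁ = 1.87

Secant formula: x_{n+1} = x_n - f(x_n)(x_n - x_{n-1})/(f(x_n) - f(x_{n-1}))

Iteration 1:
  f(1.120000) = -1.745600
  f(1.870000) = 0.496900
  x_2 = 1.870000 - 0.496900×(1.870000 - 1.120000)/(0.496900 - (-1.745600))
       = 1.703813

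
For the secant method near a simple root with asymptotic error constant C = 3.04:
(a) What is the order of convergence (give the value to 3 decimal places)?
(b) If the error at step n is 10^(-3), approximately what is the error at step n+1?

(a) Secant method has superlinear convergence with order φ = (1+√5)/2 ≈ 1.618.
    This means |e_{n+1}| ≈ C|e_n|^1.618.

(b) With |e_n| = 10^(-3) and C = 3.04:
    |e_{n+1}| ≈ 3.04 × (10^(-3))^1.618 = 3.04 × 10^(-4.85)

(a) ≈ 1.618 (golden ratio); (b) |e_{n+1}| ≈ 4.254e-05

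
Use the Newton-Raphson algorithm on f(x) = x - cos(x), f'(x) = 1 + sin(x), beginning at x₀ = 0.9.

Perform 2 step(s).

f(x) = x - cos(x)
f'(x) = 1 + sin(x)
x₀ = 0.9

Newton-Raphson formula: x_{n+1} = x_n - f(x_n)/f'(x_n)

Iteration 1:
  f(0.900000) = 0.278390
  f'(0.900000) = 1.783327
  x_1 = 0.900000 - 0.278390/1.783327 = 0.743893
Iteration 2:
  f(0.743893) = 0.008055
  f'(0.743893) = 1.677158
  x_2 = 0.743893 - 0.008055/1.677158 = 0.739090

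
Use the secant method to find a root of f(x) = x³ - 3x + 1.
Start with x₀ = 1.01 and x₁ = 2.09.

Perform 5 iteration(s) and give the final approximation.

f(x) = x³ - 3x + 1
x₀ = 1.01, x₁ = 2.09

Secant formula: x_{n+1} = x_n - f(x_n)(x_n - x_{n-1})/(f(x_n) - f(x_{n-1}))

Iteration 1:
  f(1.010000) = -0.999699
  f(2.090000) = 3.859329
  x_2 = 2.090000 - 3.859329×(2.090000 - 1.010000)/(3.859329 - (-0.999699))
       = 1.232200
Iteration 2:
  f(2.090000) = 3.859329
  f(1.232200) = -0.825730
  x_3 = 1.232200 - (-0.825730)×(1.232200 - 2.090000)/(-0.825730 - 3.859329)
       = 1.383385
Iteration 3:
  f(1.232200) = -0.825730
  f(1.383385) = -0.502696
  x_4 = 1.383385 - (-0.502696)×(1.383385 - 1.232200)/(-0.502696 - (-0.825730))
       = 1.618655
Iteration 4:
  f(1.383385) = -0.502696
  f(1.618655) = 0.384983
  x_5 = 1.618655 - 0.384983×(1.618655 - 1.383385)/(0.384983 - (-0.502696))
       = 1.516619
Iteration 5:
  f(1.618655) = 0.384983
  f(1.516619) = -0.061430
  x_6 = 1.516619 - (-0.061430)×(1.516619 - 1.618655)/(-0.061430 - 0.384983)
       = 1.530660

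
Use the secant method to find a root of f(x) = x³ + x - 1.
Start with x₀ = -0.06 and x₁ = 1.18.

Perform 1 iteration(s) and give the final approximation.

f(x) = x³ + x - 1
x₀ = -0.06, x₁ = 1.18

Secant formula: x_{n+1} = x_n - f(x_n)(x_n - x_{n-1})/(f(x_n) - f(x_{n-1}))

Iteration 1:
  f(-0.060000) = -1.060216
  f(1.180000) = 1.823032
  x_2 = 1.180000 - 1.823032×(1.180000 - (-0.060000))/(1.823032 - (-1.060216))
       = 0.395968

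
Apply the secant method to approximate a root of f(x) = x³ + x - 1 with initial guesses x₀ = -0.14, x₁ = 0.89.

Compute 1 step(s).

f(x) = x³ + x - 1
x₀ = -0.14, x₁ = 0.89

Secant formula: x_{n+1} = x_n - f(x_n)(x_n - x_{n-1})/(f(x_n) - f(x_{n-1}))

Iteration 1:
  f(-0.140000) = -1.142744
  f(0.890000) = 0.594969
  x_2 = 0.890000 - 0.594969×(0.890000 - (-0.140000))/(0.594969 - (-1.142744))
       = 0.537342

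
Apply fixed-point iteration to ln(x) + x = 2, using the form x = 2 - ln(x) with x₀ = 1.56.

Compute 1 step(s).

Equation: ln(x) + x = 2
Fixed-point form: x = 2 - ln(x)
x₀ = 1.56

x_1 = g(1.560000) = 1.555314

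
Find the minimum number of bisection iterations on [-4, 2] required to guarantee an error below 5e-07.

We need (b-a)/2^n ≤ 5e-07
(2 - (-4))/2^n ≤ 5e-07
6/2^n ≤ 5e-07
2^n ≥ 12000000
n ≥ log₂(12000000) = 23.52
n ≥ 24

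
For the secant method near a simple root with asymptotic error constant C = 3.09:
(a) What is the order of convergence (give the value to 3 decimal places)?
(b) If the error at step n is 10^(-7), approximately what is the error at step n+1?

(a) Secant method has superlinear convergence with order φ = (1+√5)/2 ≈ 1.618.
    This means |e_{n+1}| ≈ C|e_n|^1.618.

(b) With |e_n| = 10^(-7) and C = 3.09:
    |e_{n+1}| ≈ 3.09 × (10^(-7))^1.618 = 3.09 × 10^(-11.33)

(a) ≈ 1.618 (golden ratio); (b) |e_{n+1}| ≈ 1.458e-11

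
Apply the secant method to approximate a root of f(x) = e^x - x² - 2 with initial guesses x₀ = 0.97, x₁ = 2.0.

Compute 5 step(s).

f(x) = e^x - x² - 2
x₀ = 0.97, x₁ = 2.0

Secant formula: x_{n+1} = x_n - f(x_n)(x_n - x_{n-1})/(f(x_n) - f(x_{n-1}))

Iteration 1:
  f(0.970000) = -0.302956
  f(2.000000) = 1.389056
  x_2 = 2.000000 - 1.389056×(2.000000 - 0.970000)/(1.389056 - (-0.302956))
       = 1.154422
Iteration 2:
  f(2.000000) = 1.389056
  f(1.154422) = -0.160501
  x_3 = 1.154422 - (-0.160501)×(1.154422 - 2.000000)/(-0.160501 - 1.389056)
       = 1.242006
Iteration 3:
  f(1.154422) = -0.160501
  f(1.242006) = -0.080027
  x_4 = 1.242006 - (-0.080027)×(1.242006 - 1.154422)/(-0.080027 - (-0.160501))
       = 1.329103
Iteration 4:
  f(1.242006) = -0.080027
  f(1.329103) = 0.011138
  x_5 = 1.329103 - 0.011138×(1.329103 - 1.242006)/(0.011138 - (-0.080027))
       = 1.318462
Iteration 5:
  f(1.329103) = 0.011138
  f(1.318462) = -0.000674
  x_6 = 1.318462 - (-0.000674)×(1.318462 - 1.329103)/(-0.000674 - 0.011138)
       = 1.319069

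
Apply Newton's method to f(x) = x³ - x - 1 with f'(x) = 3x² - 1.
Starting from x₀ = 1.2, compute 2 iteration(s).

f(x) = x³ - x - 1
f'(x) = 3x² - 1
x₀ = 1.2

Newton-Raphson formula: x_{n+1} = x_n - f(x_n)/f'(x_n)

Iteration 1:
  f(1.200000) = -0.472000
  f'(1.200000) = 3.320000
  x_1 = 1.200000 - (-0.472000)/3.320000 = 1.342169
Iteration 2:
  f(1.342169) = 0.075636
  f'(1.342169) = 4.404250
  x_2 = 1.342169 - 0.075636/4.404250 = 1.324995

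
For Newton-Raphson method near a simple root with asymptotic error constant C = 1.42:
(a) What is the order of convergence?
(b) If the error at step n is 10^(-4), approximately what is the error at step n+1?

(a) Newton-Raphson has quadratic (order 2) convergence near simple roots.
    This means |e_{n+1}| ≈ C|e_n|².

(b) With |e_n| = 10^(-4) and C = 1.42:
    |e_{n+1}| ≈ 1.42 × (10^(-4))² = 1.42 × 10^(-8)

(a) 2 (quadratic); (b) |e_{n+1}| ≈ 1.420e-08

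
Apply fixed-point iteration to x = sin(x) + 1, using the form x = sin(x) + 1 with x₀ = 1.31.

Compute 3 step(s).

Equation: x = sin(x) + 1
Fixed-point form: x = sin(x) + 1
x₀ = 1.31

x_1 = g(1.310000) = 1.966185
x_2 = g(1.966185) = 1.922847
x_3 = g(1.922847) = 1.938668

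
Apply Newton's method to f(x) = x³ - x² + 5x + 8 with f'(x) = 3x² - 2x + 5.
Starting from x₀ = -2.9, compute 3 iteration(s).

f(x) = x³ - x² + 5x + 8
f'(x) = 3x² - 2x + 5
x₀ = -2.9

Newton-Raphson formula: x_{n+1} = x_n - f(x_n)/f'(x_n)

Iteration 1:
  f(-2.900000) = -39.299000
  f'(-2.900000) = 36.030000
  x_1 = -2.900000 - (-39.299000)/36.030000 = -1.809270
Iteration 2:
  f(-1.809270) = -10.242378
  f'(-1.809270) = 18.438914
  x_2 = -1.809270 - (-10.242378)/18.438914 = -1.253794
Iteration 3:
  f(-1.253794) = -1.811931
  f'(-1.253794) = 12.223585
  x_3 = -1.253794 - (-1.811931)/12.223585 = -1.105561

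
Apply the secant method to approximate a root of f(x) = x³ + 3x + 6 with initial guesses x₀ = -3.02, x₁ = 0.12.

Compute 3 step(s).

f(x) = x³ + 3x + 6
x₀ = -3.02, x₁ = 0.12

Secant formula: x_{n+1} = x_n - f(x_n)(x_n - x_{n-1})/(f(x_n) - f(x_{n-1}))

Iteration 1:
  f(-3.020000) = -30.603608
  f(0.120000) = 6.361728
  x_2 = 0.120000 - 6.361728×(0.120000 - (-3.020000))/(6.361728 - (-30.603608))
       = -0.420393
Iteration 2:
  f(0.120000) = 6.361728
  f(-0.420393) = 4.664523
  x_3 = -0.420393 - 4.664523×(-0.420393 - 0.120000)/(4.664523 - 6.361728)
       = -1.905587
Iteration 3:
  f(-0.420393) = 4.664523
  f(-1.905587) = -6.636448
  x_4 = -1.905587 - (-6.636448)×(-1.905587 - (-0.420393))/(-6.636448 - 4.664523)
       = -1.033413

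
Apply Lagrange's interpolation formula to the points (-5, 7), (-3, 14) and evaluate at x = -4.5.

Lagrange interpolation formula:
P(x) = Σ yᵢ × Lᵢ(x)
where Lᵢ(x) = Π_{j≠i} (x - xⱼ)/(xᵢ - xⱼ)

L_0(-4.5) = (-4.5 - (-3))/(-5 - (-3)) = 0.750000
L_1(-4.5) = (-4.5 - (-5))/(-3 - (-5)) = 0.250000

P(-4.5) = 7×L_0(-4.5) + 14×L_1(-4.5)
P(-4.5) = 8.750000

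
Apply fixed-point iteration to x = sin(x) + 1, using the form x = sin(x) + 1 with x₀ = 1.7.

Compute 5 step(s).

Equation: x = sin(x) + 1
Fixed-point form: x = sin(x) + 1
x₀ = 1.7

x_1 = g(1.700000) = 1.991665
x_2 = g(1.991665) = 1.912734
x_3 = g(1.912734) = 1.942107
x_4 = g(1.942107) = 1.931853
x_5 = g(1.931853) = 1.935524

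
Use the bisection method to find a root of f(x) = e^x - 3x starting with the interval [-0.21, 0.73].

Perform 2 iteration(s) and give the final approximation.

f(x) = e^x - 3x
Initial interval: [-0.21, 0.73]

Iteration 1:
  c_1 = (-0.210000 + 0.730000)/2 = 0.260000
  f(c_1) = f(0.260000) = 0.516930
  f(a) × f(c) ≥ 0, new interval: [0.260000, 0.730000]
Iteration 2:
  c_2 = (0.260000 + 0.730000)/2 = 0.495000
  f(c_2) = f(0.495000) = 0.155498
  f(a) × f(c) ≥ 0, new interval: [0.495000, 0.730000]

After 2 iteration(s), the approximation is c_2 = 0.495000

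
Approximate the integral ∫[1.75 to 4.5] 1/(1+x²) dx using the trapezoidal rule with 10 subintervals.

f(x) = 1/(1+x²)
a = 1.75, b = 4.5, n = 10
h = (b - a)/n = 0.275000

Trapezoidal rule: (h/2)[f(x₀) + 2f(x₁) + 2f(x₂) + ... + f(xₙ)]

x_0 = 1.7500, f(x_0) = 0.246154, coefficient = 1
x_1 = 2.0250, f(x_1) = 0.196054, coefficient = 2
x_2 = 2.3000, f(x_2) = 0.158983, coefficient = 2
x_3 = 2.5750, f(x_3) = 0.131051, coefficient = 2
x_4 = 2.8500, f(x_4) = 0.109619, coefficient = 2
x_5 = 3.1250, f(x_5) = 0.092888, coefficient = 2
x_6 = 3.4000, f(x_6) = 0.079618, coefficient = 2
x_7 = 3.6750, f(x_7) = 0.068939, coefficient = 2
x_8 = 3.9500, f(x_8) = 0.060232, coefficient = 2
x_9 = 4.2250, f(x_9) = 0.053049, coefficient = 2
x_10 = 4.5000, f(x_10) = 0.047059, coefficient = 1

I ≈ (0.275000/2) × 2.194077 = 0.301686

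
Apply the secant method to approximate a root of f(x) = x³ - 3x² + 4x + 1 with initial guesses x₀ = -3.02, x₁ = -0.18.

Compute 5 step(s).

f(x) = x³ - 3x² + 4x + 1
x₀ = -3.02, x₁ = -0.18

Secant formula: x_{n+1} = x_n - f(x_n)(x_n - x_{n-1})/(f(x_n) - f(x_{n-1}))

Iteration 1:
  f(-3.020000) = -65.984808
  f(-0.180000) = 0.176968
  x_2 = -0.180000 - 0.176968×(-0.180000 - (-3.020000))/(0.176968 - (-65.984808))
       = -0.187596
Iteration 2:
  f(-0.180000) = 0.176968
  f(-0.187596) = 0.137435
  x_3 = -0.187596 - 0.137435×(-0.187596 - (-0.180000))/(0.137435 - 0.176968)
       = -0.214005
Iteration 3:
  f(-0.187596) = 0.137435
  f(-0.214005) = -0.003216
  x_4 = -0.214005 - (-0.003216)×(-0.214005 - (-0.187596))/(-0.003216 - 0.137435)
       = -0.213401
Iteration 4:
  f(-0.214005) = -0.003216
  f(-0.213401) = 0.000056
  x_5 = -0.213401 - 0.000056×(-0.213401 - (-0.214005))/(0.000056 - (-0.003216))
       = -0.213412
Iteration 5:
  f(-0.213401) = 0.000056
  f(-0.213412) = 0.000000
  x_6 = -0.213412 - 0.000000×(-0.213412 - (-0.213401))/(0.000000 - 0.000056)
       = -0.213412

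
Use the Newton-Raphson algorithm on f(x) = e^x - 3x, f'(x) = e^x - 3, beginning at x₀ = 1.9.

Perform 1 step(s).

f(x) = e^x - 3x
f'(x) = e^x - 3
x₀ = 1.9

Newton-Raphson formula: x_{n+1} = x_n - f(x_n)/f'(x_n)

Iteration 1:
  f(1.900000) = 0.985894
  f'(1.900000) = 3.685894
  x_1 = 1.900000 - 0.985894/3.685894 = 1.632522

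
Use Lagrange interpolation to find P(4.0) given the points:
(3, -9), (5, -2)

Lagrange interpolation formula:
P(x) = Σ yᵢ × Lᵢ(x)
where Lᵢ(x) = Π_{j≠i} (x - xⱼ)/(xᵢ - xⱼ)

L_0(4.0) = (4.0 - 5)/(3 - 5) = 0.500000
L_1(4.0) = (4.0 - 3)/(5 - 3) = 0.500000

P(4.0) = (-9)×L_0(4.0) + (-2)×L_1(4.0)
P(4.0) = -5.500000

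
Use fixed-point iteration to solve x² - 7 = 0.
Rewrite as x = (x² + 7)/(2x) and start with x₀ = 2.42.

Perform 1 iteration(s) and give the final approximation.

Equation: x² - 7 = 0
Fixed-point form: x = (x² + 7)/(2x)
x₀ = 2.42

x_1 = g(2.420000) = 2.656281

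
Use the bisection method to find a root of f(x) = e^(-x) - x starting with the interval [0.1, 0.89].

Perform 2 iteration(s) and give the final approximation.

f(x) = e^(-x) - x
Initial interval: [0.1, 0.89]

Iteration 1:
  c_1 = (0.100000 + 0.890000)/2 = 0.495000
  f(c_1) = f(0.495000) = 0.114571
  f(a) × f(c) ≥ 0, new interval: [0.495000, 0.890000]
Iteration 2:
  c_2 = (0.495000 + 0.890000)/2 = 0.692500
  f(c_2) = f(0.692500) = -0.192176
  f(a) × f(c) < 0, new interval: [0.495000, 0.692500]

After 2 iteration(s), the approximation is c_2 = 0.692500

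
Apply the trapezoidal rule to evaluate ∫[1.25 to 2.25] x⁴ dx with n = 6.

f(x) = x⁴
a = 1.25, b = 2.25, n = 6
h = (b - a)/n = 0.166667

Trapezoidal rule: (h/2)[f(x₀) + 2f(x₁) + 2f(x₂) + ... + f(xₙ)]

x_0 = 1.2500, f(x_0) = 2.441406, coefficient = 1
x_1 = 1.4167, f(x_1) = 4.027826, coefficient = 2
x_2 = 1.5833, f(x_2) = 6.284770, coefficient = 2
x_3 = 1.7500, f(x_3) = 9.378906, coefficient = 2
x_4 = 1.9167, f(x_4) = 13.495419, coefficient = 2
x_5 = 2.0833, f(x_5) = 18.838011, coefficient = 2
x_6 = 2.2500, f(x_6) = 25.628906, coefficient = 1

I ≈ (0.166667/2) × 132.120177 = 11.010015
Exact value: 10.922656
Error: 0.087359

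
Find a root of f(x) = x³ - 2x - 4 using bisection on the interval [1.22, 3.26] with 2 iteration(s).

f(x) = x³ - 2x - 4
Initial interval: [1.22, 3.26]

Iteration 1:
  c_1 = (1.220000 + 3.260000)/2 = 2.240000
  f(c_1) = f(2.240000) = 2.759424
  f(a) × f(c) < 0, new interval: [1.220000, 2.240000]
Iteration 2:
  c_2 = (1.220000 + 2.240000)/2 = 1.730000
  f(c_2) = f(1.730000) = -2.282283
  f(a) × f(c) ≥ 0, new interval: [1.730000, 2.240000]

After 2 iteration(s), the approximation is c_2 = 1.730000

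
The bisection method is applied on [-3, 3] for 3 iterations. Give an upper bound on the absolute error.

Bisection error bound: |error| ≤ (b-a)/2^n
|error| ≤ (3 - (-3))/2^3 = 6/2^3
|error| ≤ 0.7500000000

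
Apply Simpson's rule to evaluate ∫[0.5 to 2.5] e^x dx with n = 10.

f(x) = e^x
a = 0.5, b = 2.5, n = 10
h = (b - a)/n = 0.200000

Simpson's rule: (h/3)[f(x₀) + 4f(x₁) + 2f(x₂) + ... + f(xₙ)]

x_0 = 0.5000, f(x_0) = 1.648721, coefficient = 1
x_1 = 0.7000, f(x_1) = 2.013753, coefficient = 4
x_2 = 0.9000, f(x_2) = 2.459603, coefficient = 2
x_3 = 1.1000, f(x_3) = 3.004166, coefficient = 4
x_4 = 1.3000, f(x_4) = 3.669297, coefficient = 2
x_5 = 1.5000, f(x_5) = 4.481689, coefficient = 4
x_6 = 1.7000, f(x_6) = 5.473947, coefficient = 2
x_7 = 1.9000, f(x_7) = 6.685894, coefficient = 4
x_8 = 2.1000, f(x_8) = 8.166170, coefficient = 2
x_9 = 2.3000, f(x_9) = 9.974182, coefficient = 4
x_10 = 2.5000, f(x_10) = 12.182494, coefficient = 1

I ≈ (0.200000/3) × 158.007988 = 10.533866
Exact value: 10.533773
Error: 0.000093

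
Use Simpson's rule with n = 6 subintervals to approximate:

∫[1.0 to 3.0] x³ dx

f(x) = x³
a = 1.0, b = 3.0, n = 6
h = (b - a)/n = 0.333333

Simpson's rule: (h/3)[f(x₀) + 4f(x₁) + 2f(x₂) + ... + f(xₙ)]

x_0 = 1.0000, f(x_0) = 1.000000, coefficient = 1
x_1 = 1.3333, f(x_1) = 2.370370, coefficient = 4
x_2 = 1.6667, f(x_2) = 4.629630, coefficient = 2
x_3 = 2.0000, f(x_3) = 8.000000, coefficient = 4
x_4 = 2.3333, f(x_4) = 12.703704, coefficient = 2
x_5 = 2.6667, f(x_5) = 18.962963, coefficient = 4
x_6 = 3.0000, f(x_6) = 27.000000, coefficient = 1

I ≈ (0.333333/3) × 180.000000 = 20.000000
Exact value: 20.000000
Error: 0.000000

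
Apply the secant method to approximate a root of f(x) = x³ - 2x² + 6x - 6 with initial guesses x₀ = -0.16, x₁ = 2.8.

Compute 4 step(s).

f(x) = x³ - 2x² + 6x - 6
x₀ = -0.16, x₁ = 2.8

Secant formula: x_{n+1} = x_n - f(x_n)(x_n - x_{n-1})/(f(x_n) - f(x_{n-1}))

Iteration 1:
  f(-0.160000) = -7.015296
  f(2.800000) = 17.072000
  x_2 = 2.800000 - 17.072000×(2.800000 - (-0.160000))/(17.072000 - (-7.015296))
       = 0.702084
Iteration 2:
  f(2.800000) = 17.072000
  f(0.702084) = -2.427267
  x_3 = 0.702084 - (-2.427267)×(0.702084 - 2.800000)/(-2.427267 - 17.072000)
       = 0.963232
Iteration 3:
  f(0.702084) = -2.427267
  f(0.963232) = -1.182535
  x_4 = 0.963232 - (-1.182535)×(0.963232 - 0.702084)/(-1.182535 - (-2.427267))
       = 1.211332
Iteration 4:
  f(0.963232) = -1.182535
  f(1.211332) = 0.110759
  x_5 = 1.211332 - 0.110759×(1.211332 - 0.963232)/(0.110759 - (-1.182535))
       = 1.190084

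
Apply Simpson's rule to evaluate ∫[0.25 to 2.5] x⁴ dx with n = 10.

f(x) = x⁴
a = 0.25, b = 2.5, n = 10
h = (b - a)/n = 0.225000

Simpson's rule: (h/3)[f(x₀) + 4f(x₁) + 2f(x₂) + ... + f(xₙ)]

x_0 = 0.2500, f(x_0) = 0.003906, coefficient = 1
x_1 = 0.4750, f(x_1) = 0.050907, coefficient = 4
x_2 = 0.7000, f(x_2) = 0.240100, coefficient = 2
x_3 = 0.9250, f(x_3) = 0.732094, coefficient = 4
x_4 = 1.1500, f(x_4) = 1.749006, coefficient = 2
x_5 = 1.3750, f(x_5) = 3.574463, coefficient = 4
x_6 = 1.6000, f(x_6) = 6.553600, coefficient = 2
x_7 = 1.8250, f(x_7) = 11.093063, coefficient = 4
x_8 = 2.0500, f(x_8) = 17.661006, coefficient = 2
x_9 = 2.2750, f(x_9) = 26.787094, coefficient = 4
x_10 = 2.5000, f(x_10) = 39.062500, coefficient = 1

I ≈ (0.225000/3) × 260.424314 = 19.531824
Exact value: 19.531055
Error: 0.000769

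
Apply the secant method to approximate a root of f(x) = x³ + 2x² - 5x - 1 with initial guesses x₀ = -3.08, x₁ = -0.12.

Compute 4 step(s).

f(x) = x³ + 2x² - 5x - 1
x₀ = -3.08, x₁ = -0.12

Secant formula: x_{n+1} = x_n - f(x_n)(x_n - x_{n-1})/(f(x_n) - f(x_{n-1}))

Iteration 1:
  f(-3.080000) = 4.154688
  f(-0.120000) = -0.372928
  x_2 = -0.120000 - (-0.372928)×(-0.120000 - (-3.080000))/(-0.372928 - 4.154688)
       = -0.363808
Iteration 2:
  f(-0.120000) = -0.372928
  f(-0.363808) = 1.035597
  x_3 = -0.363808 - 1.035597×(-0.363808 - (-0.120000))/(1.035597 - (-0.372928))
       = -0.184552
Iteration 3:
  f(-0.363808) = 1.035597
  f(-0.184552) = -0.015409
  x_4 = -0.184552 - (-0.015409)×(-0.184552 - (-0.363808))/(-0.015409 - 1.035597)
       = -0.187180
Iteration 4:
  f(-0.184552) = -0.015409
  f(-0.187180) = -0.000587
  x_5 = -0.187180 - (-0.000587)×(-0.187180 - (-0.184552))/(-0.000587 - (-0.015409))
       = -0.187284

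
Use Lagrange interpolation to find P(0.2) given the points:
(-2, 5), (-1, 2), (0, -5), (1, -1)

Lagrange interpolation formula:
P(x) = Σ yᵢ × Lᵢ(x)
where Lᵢ(x) = Π_{j≠i} (x - xⱼ)/(xᵢ - xⱼ)

L_0(0.2) = (0.2 - (-1))/(-2 - (-1)) × (0.2 - 0)/(-2 - 0) × (0.2 - 1)/(-2 - 1) = 0.032000
L_1(0.2) = (0.2 - (-2))/(-1 - (-2)) × (0.2 - 0)/(-1 - 0) × (0.2 - 1)/(-1 - 1) = -0.176000
L_2(0.2) = (0.2 - (-2))/(0 - (-2)) × (0.2 - (-1))/(0 - (-1)) × (0.2 - 1)/(0 - 1) = 1.056000
L_3(0.2) = (0.2 - (-2))/(1 - (-2)) × (0.2 - (-1))/(1 - (-1)) × (0.2 - 0)/(1 - 0) = 0.088000

P(0.2) = 5×L_0(0.2) + 2×L_1(0.2) + (-5)×L_2(0.2) + (-1)×L_3(0.2)
P(0.2) = -5.560000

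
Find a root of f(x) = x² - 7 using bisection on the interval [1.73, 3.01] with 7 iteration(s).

f(x) = x² - 7
Initial interval: [1.73, 3.01]

Iteration 1:
  c_1 = (1.730000 + 3.010000)/2 = 2.370000
  f(c_1) = f(2.370000) = -1.383100
  f(a) × f(c) ≥ 0, new interval: [2.370000, 3.010000]
Iteration 2:
  c_2 = (2.370000 + 3.010000)/2 = 2.690000
  f(c_2) = f(2.690000) = 0.236100
  f(a) × f(c) < 0, new interval: [2.370000, 2.690000]
Iteration 3:
  c_3 = (2.370000 + 2.690000)/2 = 2.530000
  f(c_3) = f(2.530000) = -0.599100
  f(a) × f(c) ≥ 0, new interval: [2.530000, 2.690000]
Iteration 4:
  c_4 = (2.530000 + 2.690000)/2 = 2.610000
  f(c_4) = f(2.610000) = -0.187900
  f(a) × f(c) ≥ 0, new interval: [2.610000, 2.690000]
Iteration 5:
  c_5 = (2.610000 + 2.690000)/2 = 2.650000
  f(c_5) = f(2.650000) = 0.022500
  f(a) × f(c) < 0, new interval: [2.610000, 2.650000]
Iteration 6:
  c_6 = (2.610000 + 2.650000)/2 = 2.630000
  f(c_6) = f(2.630000) = -0.083100
  f(a) × f(c) ≥ 0, new interval: [2.630000, 2.650000]
Iteration 7:
  c_7 = (2.630000 + 2.650000)/2 = 2.640000
  f(c_7) = f(2.640000) = -0.030400
  f(a) × f(c) ≥ 0, new interval: [2.640000, 2.650000]

After 7 iteration(s), the approximation is c_7 = 2.640000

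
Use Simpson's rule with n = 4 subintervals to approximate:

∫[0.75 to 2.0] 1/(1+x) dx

f(x) = 1/(1+x)
a = 0.75, b = 2.0, n = 4
h = (b - a)/n = 0.312500

Simpson's rule: (h/3)[f(x₀) + 4f(x₁) + 2f(x₂) + ... + f(xₙ)]

x_0 = 0.7500, f(x_0) = 0.571429, coefficient = 1
x_1 = 1.0625, f(x_1) = 0.484848, coefficient = 4
x_2 = 1.3750, f(x_2) = 0.421053, coefficient = 2
x_3 = 1.6875, f(x_3) = 0.372093, coefficient = 4
x_4 = 2.0000, f(x_4) = 0.333333, coefficient = 1

I ≈ (0.312500/3) × 5.174633 = 0.539024
Exact value: 0.538997
Error: 0.000028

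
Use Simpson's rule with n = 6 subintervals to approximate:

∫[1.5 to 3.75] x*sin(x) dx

f(x) = x*sin(x)
a = 1.5, b = 3.75, n = 6
h = (b - a)/n = 0.375000

Simpson's rule: (h/3)[f(x₀) + 4f(x₁) + 2f(x₂) + ... + f(xₙ)]

x_0 = 1.5000, f(x_0) = 1.496242, coefficient = 1
x_1 = 1.8750, f(x_1) = 1.788911, coefficient = 4
x_2 = 2.2500, f(x_2) = 1.750665, coefficient = 2
x_3 = 2.6250, f(x_3) = 1.296541, coefficient = 4
x_4 = 3.0000, f(x_4) = 0.423360, coefficient = 2
x_5 = 3.3750, f(x_5) = -0.780617, coefficient = 4
x_6 = 3.7500, f(x_6) = -2.143355, coefficient = 1

I ≈ (0.375000/3) × 12.920277 = 1.615035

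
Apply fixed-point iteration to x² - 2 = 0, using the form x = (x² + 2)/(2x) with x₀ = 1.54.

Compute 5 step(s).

Equation: x² - 2 = 0
Fixed-point form: x = (x² + 2)/(2x)
x₀ = 1.54

x_1 = g(1.540000) = 1.419351
x_2 = g(1.419351) = 1.414223
x_3 = g(1.414223) = 1.414214
x_4 = g(1.414214) = 1.414214
x_5 = g(1.414214) = 1.414214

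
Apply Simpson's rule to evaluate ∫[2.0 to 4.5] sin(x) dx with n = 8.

f(x) = sin(x)
a = 2.0, b = 4.5, n = 8
h = (b - a)/n = 0.312500

Simpson's rule: (h/3)[f(x₀) + 4f(x₁) + 2f(x₂) + ... + f(xₙ)]

x_0 = 2.0000, f(x_0) = 0.909297, coefficient = 1
x_1 = 2.3125, f(x_1) = 0.737319, coefficient = 4
x_2 = 2.6250, f(x_2) = 0.493920, coefficient = 2
x_3 = 2.9375, f(x_3) = 0.202679, coefficient = 4
x_4 = 3.2500, f(x_4) = -0.108195, coefficient = 2
x_5 = 3.5625, f(x_5) = -0.408589, coefficient = 4
x_6 = 3.8750, f(x_6) = -0.669405, coefficient = 2
x_7 = 4.1875, f(x_7) = -0.865380, coefficient = 4
x_8 = 4.5000, f(x_8) = -0.977530, coefficient = 1

I ≈ (0.312500/3) × -1.971476 = -0.205362
Exact value: -0.205351
Error: 0.000011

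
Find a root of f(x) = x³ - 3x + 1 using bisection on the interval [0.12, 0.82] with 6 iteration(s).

f(x) = x³ - 3x + 1
Initial interval: [0.12, 0.82]

Iteration 1:
  c_1 = (0.120000 + 0.820000)/2 = 0.470000
  f(c_1) = f(0.470000) = -0.306177
  f(a) × f(c) < 0, new interval: [0.120000, 0.470000]
Iteration 2:
  c_2 = (0.120000 + 0.470000)/2 = 0.295000
  f(c_2) = f(0.295000) = 0.140672
  f(a) × f(c) ≥ 0, new interval: [0.295000, 0.470000]
Iteration 3:
  c_3 = (0.295000 + 0.470000)/2 = 0.382500
  f(c_3) = f(0.382500) = -0.091538
  f(a) × f(c) < 0, new interval: [0.295000, 0.382500]
Iteration 4:
  c_4 = (0.295000 + 0.382500)/2 = 0.338750
  f(c_4) = f(0.338750) = 0.022622
  f(a) × f(c) ≥ 0, new interval: [0.338750, 0.382500]
Iteration 5:
  c_5 = (0.338750 + 0.382500)/2 = 0.360625
  f(c_5) = f(0.360625) = -0.034976
  f(a) × f(c) < 0, new interval: [0.338750, 0.360625]
Iteration 6:
  c_6 = (0.338750 + 0.360625)/2 = 0.349687
  f(c_6) = f(0.349687) = -0.006302
  f(a) × f(c) < 0, new interval: [0.338750, 0.349687]

After 6 iteration(s), the approximation is c_6 = 0.349687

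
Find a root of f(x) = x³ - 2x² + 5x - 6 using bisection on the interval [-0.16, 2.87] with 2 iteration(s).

f(x) = x³ - 2x² + 5x - 6
Initial interval: [-0.16, 2.87]

Iteration 1:
  c_1 = (-0.160000 + 2.870000)/2 = 1.355000
  f(c_1) = f(1.355000) = -0.409236
  f(a) × f(c) ≥ 0, new interval: [1.355000, 2.870000]
Iteration 2:
  c_2 = (1.355000 + 2.870000)/2 = 2.112500
  f(c_2) = f(2.112500) = 5.064549
  f(a) × f(c) < 0, new interval: [1.355000, 2.112500]

After 2 iteration(s), the approximation is c_2 = 2.112500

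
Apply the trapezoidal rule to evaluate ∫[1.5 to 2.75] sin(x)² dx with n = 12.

f(x) = sin(x)²
a = 1.5, b = 2.75, n = 12
h = (b - a)/n = 0.104167

Trapezoidal rule: (h/2)[f(x₀) + 2f(x₁) + 2f(x₂) + ... + f(xₙ)]

x_0 = 1.5000, f(x_0) = 0.994996, coefficient = 1
x_1 = 1.6042, f(x_1) = 0.998887, coefficient = 2
x_2 = 1.7083, f(x_2) = 0.981203, coefficient = 2
x_3 = 1.8125, f(x_3) = 0.942708, coefficient = 2
x_4 = 1.9167, f(x_4) = 0.885068, coefficient = 2
x_5 = 2.0208, f(x_5) = 0.810776, coefficient = 2
x_6 = 2.1250, f(x_6) = 0.723044, coefficient = 2
x_7 = 2.2292, f(x_7) = 0.625666, coefficient = 2
x_8 = 2.3333, f(x_8) = 0.522853, coefficient = 2
x_9 = 2.4375, f(x_9) = 0.419052, coefficient = 2
x_10 = 2.5417, f(x_10) = 0.318752, coefficient = 2
x_11 = 2.6458, f(x_11) = 0.226290, coefficient = 2
x_12 = 2.7500, f(x_12) = 0.145665, coefficient = 1

I ≈ (0.104167/2) × 16.049260 = 0.835899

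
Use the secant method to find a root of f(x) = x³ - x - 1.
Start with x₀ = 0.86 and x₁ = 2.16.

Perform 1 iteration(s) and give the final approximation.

f(x) = x³ - x - 1
x₀ = 0.86, x₁ = 2.16

Secant formula: x_{n+1} = x_n - f(x_n)(x_n - x_{n-1})/(f(x_n) - f(x_{n-1}))

Iteration 1:
  f(0.860000) = -1.223944
  f(2.160000) = 6.917696
  x_2 = 2.160000 - 6.917696×(2.160000 - 0.860000)/(6.917696 - (-1.223944))
       = 1.055431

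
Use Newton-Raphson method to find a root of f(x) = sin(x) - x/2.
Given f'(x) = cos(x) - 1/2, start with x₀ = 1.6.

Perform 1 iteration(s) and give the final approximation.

f(x) = sin(x) - x/2
f'(x) = cos(x) - 1/2
x₀ = 1.6

Newton-Raphson formula: x_{n+1} = x_n - f(x_n)/f'(x_n)

Iteration 1:
  f(1.600000) = 0.199574
  f'(1.600000) = -0.529200
  x_1 = 1.600000 - 0.199574/(-0.529200) = 1.977124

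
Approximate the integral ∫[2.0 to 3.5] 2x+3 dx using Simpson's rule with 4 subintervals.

f(x) = 2x+3
a = 2.0, b = 3.5, n = 4
h = (b - a)/n = 0.375000

Simpson's rule: (h/3)[f(x₀) + 4f(x₁) + 2f(x₂) + ... + f(xₙ)]

x_0 = 2.0000, f(x_0) = 7.000000, coefficient = 1
x_1 = 2.3750, f(x_1) = 7.750000, coefficient = 4
x_2 = 2.7500, f(x_2) = 8.500000, coefficient = 2
x_3 = 3.1250, f(x_3) = 9.250000, coefficient = 4
x_4 = 3.5000, f(x_4) = 10.000000, coefficient = 1

I ≈ (0.375000/3) × 102.000000 = 12.750000
Exact value: 12.750000
Error: 0.000000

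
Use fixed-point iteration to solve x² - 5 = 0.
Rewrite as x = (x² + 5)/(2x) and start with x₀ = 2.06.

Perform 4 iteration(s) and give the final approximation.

Equation: x² - 5 = 0
Fixed-point form: x = (x² + 5)/(2x)
x₀ = 2.06

x_1 = g(2.060000) = 2.243592
x_2 = g(2.243592) = 2.236081
x_3 = g(2.236081) = 2.236068
x_4 = g(2.236068) = 2.236068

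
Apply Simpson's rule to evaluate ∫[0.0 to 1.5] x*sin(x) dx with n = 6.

f(x) = x*sin(x)
a = 0.0, b = 1.5, n = 6
h = (b - a)/n = 0.250000

Simpson's rule: (h/3)[f(x₀) + 4f(x₁) + 2f(x₂) + ... + f(xₙ)]

x_0 = 0.0000, f(x_0) = 0.000000, coefficient = 1
x_1 = 0.2500, f(x_1) = 0.061851, coefficient = 4
x_2 = 0.5000, f(x_2) = 0.239713, coefficient = 2
x_3 = 0.7500, f(x_3) = 0.511229, coefficient = 4
x_4 = 1.0000, f(x_4) = 0.841471, coefficient = 2
x_5 = 1.2500, f(x_5) = 1.186231, coefficient = 4
x_6 = 1.5000, f(x_6) = 1.496242, coefficient = 1

I ≈ (0.250000/3) × 10.695853 = 0.891321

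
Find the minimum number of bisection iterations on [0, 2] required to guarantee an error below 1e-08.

We need (b-a)/2^n ≤ 1e-08
(2 - 0)/2^n ≤ 1e-08
2/2^n ≤ 1e-08
2^n ≥ 200000000
n ≥ log₂(200000000) = 27.58
n ≥ 28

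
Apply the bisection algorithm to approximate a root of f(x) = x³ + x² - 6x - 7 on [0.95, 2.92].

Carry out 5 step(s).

f(x) = x³ + x² - 6x - 7
Initial interval: [0.95, 2.92]

Iteration 1:
  c_1 = (0.950000 + 2.920000)/2 = 1.935000
  f(c_1) = f(1.935000) = -7.620700
  f(a) × f(c) ≥ 0, new interval: [1.935000, 2.920000]
Iteration 2:
  c_2 = (1.935000 + 2.920000)/2 = 2.427500
  f(c_2) = f(2.427500) = -1.367578
  f(a) × f(c) ≥ 0, new interval: [2.427500, 2.920000]
Iteration 3:
  c_3 = (2.427500 + 2.920000)/2 = 2.673750
  f(c_3) = f(2.673750) = 3.220915
  f(a) × f(c) < 0, new interval: [2.427500, 2.673750]
Iteration 4:
  c_4 = (2.427500 + 2.673750)/2 = 2.550625
  f(c_4) = f(2.550625) = 0.795508
  f(a) × f(c) < 0, new interval: [2.427500, 2.550625]
Iteration 5:
  c_5 = (2.427500 + 2.550625)/2 = 2.489063
  f(c_5) = f(2.489063) = -0.318125
  f(a) × f(c) ≥ 0, new interval: [2.489063, 2.550625]

After 5 iteration(s), the approximation is c_5 = 2.489063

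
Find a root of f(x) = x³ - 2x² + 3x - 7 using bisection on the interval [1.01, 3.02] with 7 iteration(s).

f(x) = x³ - 2x² + 3x - 7
Initial interval: [1.01, 3.02]

Iteration 1:
  c_1 = (1.010000 + 3.020000)/2 = 2.015000
  f(c_1) = f(2.015000) = -0.894097
  f(a) × f(c) ≥ 0, new interval: [2.015000, 3.020000]
Iteration 2:
  c_2 = (2.015000 + 3.020000)/2 = 2.517500
  f(c_2) = f(2.517500) = 3.832315
  f(a) × f(c) < 0, new interval: [2.015000, 2.517500]
Iteration 3:
  c_3 = (2.015000 + 2.517500)/2 = 2.266250
  f(c_3) = f(2.266250) = 1.166180
  f(a) × f(c) < 0, new interval: [2.015000, 2.266250]
Iteration 4:
  c_4 = (2.015000 + 2.266250)/2 = 2.140625
  f(c_4) = f(2.140625) = 0.066257
  f(a) × f(c) < 0, new interval: [2.015000, 2.140625]
Iteration 5:
  c_5 = (2.015000 + 2.140625)/2 = 2.077813
  f(c_5) = f(2.077813) = -0.430622
  f(a) × f(c) ≥ 0, new interval: [2.077813, 2.140625]
Iteration 6:
  c_6 = (2.077813 + 2.140625)/2 = 2.109219
  f(c_6) = f(2.109219) = -0.186451
  f(a) × f(c) ≥ 0, new interval: [2.109219, 2.140625]
Iteration 7:
  c_7 = (2.109219 + 2.140625)/2 = 2.124922
  f(c_7) = f(2.124922) = -0.061176
  f(a) × f(c) ≥ 0, new interval: [2.124922, 2.140625]

After 7 iteration(s), the approximation is c_7 = 2.124922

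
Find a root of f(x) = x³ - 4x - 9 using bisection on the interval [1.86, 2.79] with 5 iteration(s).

f(x) = x³ - 4x - 9
Initial interval: [1.86, 2.79]

Iteration 1:
  c_1 = (1.860000 + 2.790000)/2 = 2.325000
  f(c_1) = f(2.325000) = -5.731922
  f(a) × f(c) ≥ 0, new interval: [2.325000, 2.790000]
Iteration 2:
  c_2 = (2.325000 + 2.790000)/2 = 2.557500
  f(c_2) = f(2.557500) = -2.501888
  f(a) × f(c) ≥ 0, new interval: [2.557500, 2.790000]
Iteration 3:
  c_3 = (2.557500 + 2.790000)/2 = 2.673750
  f(c_3) = f(2.673750) = -0.580524
  f(a) × f(c) ≥ 0, new interval: [2.673750, 2.790000]
Iteration 4:
  c_4 = (2.673750 + 2.790000)/2 = 2.731875
  f(c_4) = f(2.731875) = 0.460868
  f(a) × f(c) < 0, new interval: [2.673750, 2.731875]
Iteration 5:
  c_5 = (2.673750 + 2.731875)/2 = 2.702813
  f(c_5) = f(2.702813) = -0.066677
  f(a) × f(c) ≥ 0, new interval: [2.702813, 2.731875]

After 5 iteration(s), the approximation is c_5 = 2.702813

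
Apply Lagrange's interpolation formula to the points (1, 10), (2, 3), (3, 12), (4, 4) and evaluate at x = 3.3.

Lagrange interpolation formula:
P(x) = Σ yᵢ × Lᵢ(x)
where Lᵢ(x) = Π_{j≠i} (x - xⱼ)/(xᵢ - xⱼ)

L_0(3.3) = (3.3 - 2)/(1 - 2) × (3.3 - 3)/(1 - 3) × (3.3 - 4)/(1 - 4) = 0.045500
L_1(3.3) = (3.3 - 1)/(2 - 1) × (3.3 - 3)/(2 - 3) × (3.3 - 4)/(2 - 4) = -0.241500
L_2(3.3) = (3.3 - 1)/(3 - 1) × (3.3 - 2)/(3 - 2) × (3.3 - 4)/(3 - 4) = 1.046500
L_3(3.3) = (3.3 - 1)/(4 - 1) × (3.3 - 2)/(4 - 2) × (3.3 - 3)/(4 - 3) = 0.149500

P(3.3) = 10×L_0(3.3) + 3×L_1(3.3) + 12×L_2(3.3) + 4×L_3(3.3)
P(3.3) = 12.886500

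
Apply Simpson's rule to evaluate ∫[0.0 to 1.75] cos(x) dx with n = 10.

f(x) = cos(x)
a = 0.0, b = 1.75, n = 10
h = (b - a)/n = 0.175000

Simpson's rule: (h/3)[f(x₀) + 4f(x₁) + 2f(x₂) + ... + f(xₙ)]

x_0 = 0.0000, f(x_0) = 1.000000, coefficient = 1
x_1 = 0.1750, f(x_1) = 0.984727, coefficient = 4
x_2 = 0.3500, f(x_2) = 0.939373, coefficient = 2
x_3 = 0.5250, f(x_3) = 0.865324, coefficient = 4
x_4 = 0.7000, f(x_4) = 0.764842, coefficient = 2
x_5 = 0.8750, f(x_5) = 0.640997, coefficient = 4
x_6 = 1.0500, f(x_6) = 0.497571, coefficient = 2
x_7 = 1.2250, f(x_7) = 0.338946, coefficient = 4
x_8 = 1.4000, f(x_8) = 0.169967, coefficient = 2
x_9 = 1.5750, f(x_9) = -0.004204, coefficient = 4
x_10 = 1.7500, f(x_10) = -0.178246, coefficient = 1

I ≈ (0.175000/3) × 16.868419 = 0.983991
Exact value: 0.983986
Error: 0.000005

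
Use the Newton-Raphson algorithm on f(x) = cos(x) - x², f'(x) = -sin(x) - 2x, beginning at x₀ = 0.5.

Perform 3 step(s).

f(x) = cos(x) - x²
f'(x) = -sin(x) - 2x
x₀ = 0.5

Newton-Raphson formula: x_{n+1} = x_n - f(x_n)/f'(x_n)

Iteration 1:
  f(0.500000) = 0.627583
  f'(0.500000) = -1.479426
  x_1 = 0.500000 - 0.627583/(-1.479426) = 0.924207
Iteration 2:
  f(0.924207) = -0.251691
  f'(0.924207) = -2.646557
  x_2 = 0.924207 - (-0.251691)/(-2.646557) = 0.829106
Iteration 3:
  f(0.829106) = -0.011881
  f'(0.829106) = -2.395539
  x_3 = 0.829106 - (-0.011881)/(-2.395539) = 0.824146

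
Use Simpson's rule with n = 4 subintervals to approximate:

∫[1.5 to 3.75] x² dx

f(x) = x²
a = 1.5, b = 3.75, n = 4
h = (b - a)/n = 0.562500

Simpson's rule: (h/3)[f(x₀) + 4f(x₁) + 2f(x₂) + ... + f(xₙ)]

x_0 = 1.5000, f(x_0) = 2.250000, coefficient = 1
x_1 = 2.0625, f(x_1) = 4.253906, coefficient = 4
x_2 = 2.6250, f(x_2) = 6.890625, coefficient = 2
x_3 = 3.1875, f(x_3) = 10.160156, coefficient = 4
x_4 = 3.7500, f(x_4) = 14.062500, coefficient = 1

I ≈ (0.562500/3) × 87.750000 = 16.453125
Exact value: 16.453125
Error: 0.000000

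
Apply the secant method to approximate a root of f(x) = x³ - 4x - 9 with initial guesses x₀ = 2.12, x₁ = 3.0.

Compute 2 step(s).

f(x) = x³ - 4x - 9
x₀ = 2.12, x₁ = 3.0

Secant formula: x_{n+1} = x_n - f(x_n)(x_n - x_{n-1})/(f(x_n) - f(x_{n-1}))

Iteration 1:
  f(2.120000) = -7.951872
  f(3.000000) = 6.000000
  x_2 = 3.000000 - 6.000000×(3.000000 - 2.120000)/(6.000000 - (-7.951872))
       = 2.621556
Iteration 2:
  f(3.000000) = 6.000000
  f(2.621556) = -1.469431
  x_3 = 2.621556 - (-1.469431)×(2.621556 - 3.000000)/(-1.469431 - 6.000000)
       = 2.696006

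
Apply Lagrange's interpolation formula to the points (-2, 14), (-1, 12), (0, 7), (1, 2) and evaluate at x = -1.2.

Lagrange interpolation formula:
P(x) = Σ yᵢ × Lᵢ(x)
where Lᵢ(x) = Π_{j≠i} (x - xⱼ)/(xᵢ - xⱼ)

L_0(-1.2) = (-1.2 - (-1))/(-2 - (-1)) × (-1.2 - 0)/(-2 - 0) × (-1.2 - 1)/(-2 - 1) = 0.088000
L_1(-1.2) = (-1.2 - (-2))/(-1 - (-2)) × (-1.2 - 0)/(-1 - 0) × (-1.2 - 1)/(-1 - 1) = 1.056000
L_2(-1.2) = (-1.2 - (-2))/(0 - (-2)) × (-1.2 - (-1))/(0 - (-1)) × (-1.2 - 1)/(0 - 1) = -0.176000
L_3(-1.2) = (-1.2 - (-2))/(1 - (-2)) × (-1.2 - (-1))/(1 - (-1)) × (-1.2 - 0)/(1 - 0) = 0.032000

P(-1.2) = 14×L_0(-1.2) + 12×L_1(-1.2) + 7×L_2(-1.2) + 2×L_3(-1.2)
P(-1.2) = 12.736000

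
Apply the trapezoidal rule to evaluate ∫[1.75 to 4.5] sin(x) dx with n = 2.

f(x) = sin(x)
a = 1.75, b = 4.5, n = 2
h = (b - a)/n = 1.375000

Trapezoidal rule: (h/2)[f(x₀) + 2f(x₁) + 2f(x₂) + ... + f(xₙ)]

x_0 = 1.7500, f(x_0) = 0.983986, coefficient = 1
x_1 = 3.1250, f(x_1) = 0.016592, coefficient = 2
x_2 = 4.5000, f(x_2) = -0.977530, coefficient = 1

I ≈ (1.375000/2) × 0.039640 = 0.027252
Exact value: 0.032550
Error: 0.005298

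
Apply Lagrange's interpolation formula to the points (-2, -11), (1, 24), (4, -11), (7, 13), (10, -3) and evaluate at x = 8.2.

Lagrange interpolation formula:
P(x) = Σ yᵢ × Lᵢ(x)
where Lᵢ(x) = Π_{j≠i} (x - xⱼ)/(xᵢ - xⱼ)

L_0(8.2) = (8.2 - 1)/(-2 - 1) × (8.2 - 4)/(-2 - 4) × (8.2 - 7)/(-2 - 7) × (8.2 - 10)/(-2 - 10) = -0.033600
L_1(8.2) = (8.2 - (-2))/(1 - (-2)) × (8.2 - 4)/(1 - 4) × (8.2 - 7)/(1 - 7) × (8.2 - 10)/(1 - 10) = 0.190400
L_2(8.2) = (8.2 - (-2))/(4 - (-2)) × (8.2 - 1)/(4 - 1) × (8.2 - 7)/(4 - 7) × (8.2 - 10)/(4 - 10) = -0.489600
L_3(8.2) = (8.2 - (-2))/(7 - (-2)) × (8.2 - 1)/(7 - 1) × (8.2 - 4)/(7 - 4) × (8.2 - 10)/(7 - 10) = 1.142400
L_4(8.2) = (8.2 - (-2))/(10 - (-2)) × (8.2 - 1)/(10 - 1) × (8.2 - 4)/(10 - 4) × (8.2 - 7)/(10 - 7) = 0.190400

P(8.2) = (-11)×L_0(8.2) + 24×L_1(8.2) + (-11)×L_2(8.2) + 13×L_3(8.2) + (-3)×L_4(8.2)
P(8.2) = 24.604800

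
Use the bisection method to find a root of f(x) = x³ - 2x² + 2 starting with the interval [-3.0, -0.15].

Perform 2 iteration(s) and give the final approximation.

f(x) = x³ - 2x² + 2
Initial interval: [-3.0, -0.15]

Iteration 1:
  c_1 = (-3.000000 + (-0.150000))/2 = -1.575000
  f(c_1) = f(-1.575000) = -6.868234
  f(a) × f(c) ≥ 0, new interval: [-1.575000, -0.150000]
Iteration 2:
  c_2 = (-1.575000 + (-0.150000))/2 = -0.862500
  f(c_2) = f(-0.862500) = -0.129432
  f(a) × f(c) ≥ 0, new interval: [-0.862500, -0.150000]

After 2 iteration(s), the approximation is c_2 = -0.862500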